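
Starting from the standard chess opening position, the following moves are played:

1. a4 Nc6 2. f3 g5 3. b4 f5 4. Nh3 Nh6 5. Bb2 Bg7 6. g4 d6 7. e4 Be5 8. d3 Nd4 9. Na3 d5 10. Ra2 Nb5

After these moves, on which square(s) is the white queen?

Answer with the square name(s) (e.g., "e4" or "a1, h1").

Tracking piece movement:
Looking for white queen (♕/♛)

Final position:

  a b c d e f g h
  ─────────────────
8│♜ · ♝ ♛ ♚ · · ♜│8
7│♟ ♟ ♟ · ♟ · · ♟│7
6│· · · · · · · ♞│6
5│· ♞ · ♟ ♝ ♟ ♟ ·│5
4│♙ ♙ · · ♙ · ♙ ·│4
3│♘ · · ♙ · ♙ · ♘│3
2│♖ ♗ ♙ · · · · ♙│2
1│· · · ♕ ♔ ♗ · ♖│1
  ─────────────────
  a b c d e f g h


d1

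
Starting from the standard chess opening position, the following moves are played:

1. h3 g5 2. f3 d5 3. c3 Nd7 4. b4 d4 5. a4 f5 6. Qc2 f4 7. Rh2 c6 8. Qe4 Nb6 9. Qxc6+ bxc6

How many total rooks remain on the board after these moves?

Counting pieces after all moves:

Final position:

  a b c d e f g h
  ─────────────────
8│♜ · ♝ ♛ ♚ ♝ ♞ ♜│8
7│♟ · · · ♟ · · ♟│7
6│· ♞ ♟ · · · · ·│6
5│· · · · · · ♟ ·│5
4│♙ ♙ · ♟ · ♟ · ·│4
3│· · ♙ · · ♙ · ♙│3
2│· · · ♙ ♙ · ♙ ♖│2
1│♖ ♘ ♗ · ♔ ♗ ♘ ·│1
  ─────────────────
  a b c d e f g h


4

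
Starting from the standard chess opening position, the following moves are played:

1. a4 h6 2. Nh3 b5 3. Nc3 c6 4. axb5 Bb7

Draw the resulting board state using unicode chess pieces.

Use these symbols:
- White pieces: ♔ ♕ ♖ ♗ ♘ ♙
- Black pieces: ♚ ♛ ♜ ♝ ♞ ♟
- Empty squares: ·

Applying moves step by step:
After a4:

♜ ♞ ♝ ♛ ♚ ♝ ♞ ♜
♟ ♟ ♟ ♟ ♟ ♟ ♟ ♟
· · · · · · · ·
· · · · · · · ·
♙ · · · · · · ·
· · · · · · · ·
· ♙ ♙ ♙ ♙ ♙ ♙ ♙
♖ ♘ ♗ ♕ ♔ ♗ ♘ ♖


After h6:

♜ ♞ ♝ ♛ ♚ ♝ ♞ ♜
♟ ♟ ♟ ♟ ♟ ♟ ♟ ·
· · · · · · · ♟
· · · · · · · ·
♙ · · · · · · ·
· · · · · · · ·
· ♙ ♙ ♙ ♙ ♙ ♙ ♙
♖ ♘ ♗ ♕ ♔ ♗ ♘ ♖


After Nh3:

♜ ♞ ♝ ♛ ♚ ♝ ♞ ♜
♟ ♟ ♟ ♟ ♟ ♟ ♟ ·
· · · · · · · ♟
· · · · · · · ·
♙ · · · · · · ·
· · · · · · · ♘
· ♙ ♙ ♙ ♙ ♙ ♙ ♙
♖ ♘ ♗ ♕ ♔ ♗ · ♖


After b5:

♜ ♞ ♝ ♛ ♚ ♝ ♞ ♜
♟ · ♟ ♟ ♟ ♟ ♟ ·
· · · · · · · ♟
· ♟ · · · · · ·
♙ · · · · · · ·
· · · · · · · ♘
· ♙ ♙ ♙ ♙ ♙ ♙ ♙
♖ ♘ ♗ ♕ ♔ ♗ · ♖


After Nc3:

♜ ♞ ♝ ♛ ♚ ♝ ♞ ♜
♟ · ♟ ♟ ♟ ♟ ♟ ·
· · · · · · · ♟
· ♟ · · · · · ·
♙ · · · · · · ·
· · ♘ · · · · ♘
· ♙ ♙ ♙ ♙ ♙ ♙ ♙
♖ · ♗ ♕ ♔ ♗ · ♖


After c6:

♜ ♞ ♝ ♛ ♚ ♝ ♞ ♜
♟ · · ♟ ♟ ♟ ♟ ·
· · ♟ · · · · ♟
· ♟ · · · · · ·
♙ · · · · · · ·
· · ♘ · · · · ♘
· ♙ ♙ ♙ ♙ ♙ ♙ ♙
♖ · ♗ ♕ ♔ ♗ · ♖


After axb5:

♜ ♞ ♝ ♛ ♚ ♝ ♞ ♜
♟ · · ♟ ♟ ♟ ♟ ·
· · ♟ · · · · ♟
· ♙ · · · · · ·
· · · · · · · ·
· · ♘ · · · · ♘
· ♙ ♙ ♙ ♙ ♙ ♙ ♙
♖ · ♗ ♕ ♔ ♗ · ♖


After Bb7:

♜ ♞ · ♛ ♚ ♝ ♞ ♜
♟ ♝ · ♟ ♟ ♟ ♟ ·
· · ♟ · · · · ♟
· ♙ · · · · · ·
· · · · · · · ·
· · ♘ · · · · ♘
· ♙ ♙ ♙ ♙ ♙ ♙ ♙
♖ · ♗ ♕ ♔ ♗ · ♖



  a b c d e f g h
  ─────────────────
8│♜ ♞ · ♛ ♚ ♝ ♞ ♜│8
7│♟ ♝ · ♟ ♟ ♟ ♟ ·│7
6│· · ♟ · · · · ♟│6
5│· ♙ · · · · · ·│5
4│· · · · · · · ·│4
3│· · ♘ · · · · ♘│3
2│· ♙ ♙ ♙ ♙ ♙ ♙ ♙│2
1│♖ · ♗ ♕ ♔ ♗ · ♖│1
  ─────────────────
  a b c d e f g h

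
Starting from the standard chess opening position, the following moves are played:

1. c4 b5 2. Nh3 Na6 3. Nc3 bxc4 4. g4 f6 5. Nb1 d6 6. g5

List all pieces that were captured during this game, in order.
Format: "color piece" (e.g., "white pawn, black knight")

Tracking captures:
  bxc4: captured white pawn

white pawn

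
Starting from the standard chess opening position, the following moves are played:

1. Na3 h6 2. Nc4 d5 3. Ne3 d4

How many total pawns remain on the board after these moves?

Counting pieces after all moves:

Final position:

  a b c d e f g h
  ─────────────────
8│♜ ♞ ♝ ♛ ♚ ♝ ♞ ♜│8
7│♟ ♟ ♟ · ♟ ♟ ♟ ·│7
6│· · · · · · · ♟│6
5│· · · · · · · ·│5
4│· · · ♟ · · · ·│4
3│· · · · ♘ · · ·│3
2│♙ ♙ ♙ ♙ ♙ ♙ ♙ ♙│2
1│♖ · ♗ ♕ ♔ ♗ ♘ ♖│1
  ─────────────────
  a b c d e f g h


16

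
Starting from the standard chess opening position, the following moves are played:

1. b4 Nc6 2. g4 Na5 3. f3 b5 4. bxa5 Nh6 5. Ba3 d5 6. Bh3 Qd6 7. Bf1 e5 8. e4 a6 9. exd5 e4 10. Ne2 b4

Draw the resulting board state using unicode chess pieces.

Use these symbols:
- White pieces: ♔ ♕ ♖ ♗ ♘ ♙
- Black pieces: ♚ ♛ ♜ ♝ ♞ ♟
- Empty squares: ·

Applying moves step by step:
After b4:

♜ ♞ ♝ ♛ ♚ ♝ ♞ ♜
♟ ♟ ♟ ♟ ♟ ♟ ♟ ♟
· · · · · · · ·
· · · · · · · ·
· ♙ · · · · · ·
· · · · · · · ·
♙ · ♙ ♙ ♙ ♙ ♙ ♙
♖ ♘ ♗ ♕ ♔ ♗ ♘ ♖


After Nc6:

♜ · ♝ ♛ ♚ ♝ ♞ ♜
♟ ♟ ♟ ♟ ♟ ♟ ♟ ♟
· · ♞ · · · · ·
· · · · · · · ·
· ♙ · · · · · ·
· · · · · · · ·
♙ · ♙ ♙ ♙ ♙ ♙ ♙
♖ ♘ ♗ ♕ ♔ ♗ ♘ ♖


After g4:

♜ · ♝ ♛ ♚ ♝ ♞ ♜
♟ ♟ ♟ ♟ ♟ ♟ ♟ ♟
· · ♞ · · · · ·
· · · · · · · ·
· ♙ · · · · ♙ ·
· · · · · · · ·
♙ · ♙ ♙ ♙ ♙ · ♙
♖ ♘ ♗ ♕ ♔ ♗ ♘ ♖


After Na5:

♜ · ♝ ♛ ♚ ♝ ♞ ♜
♟ ♟ ♟ ♟ ♟ ♟ ♟ ♟
· · · · · · · ·
♞ · · · · · · ·
· ♙ · · · · ♙ ·
· · · · · · · ·
♙ · ♙ ♙ ♙ ♙ · ♙
♖ ♘ ♗ ♕ ♔ ♗ ♘ ♖


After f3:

♜ · ♝ ♛ ♚ ♝ ♞ ♜
♟ ♟ ♟ ♟ ♟ ♟ ♟ ♟
· · · · · · · ·
♞ · · · · · · ·
· ♙ · · · · ♙ ·
· · · · · ♙ · ·
♙ · ♙ ♙ ♙ · · ♙
♖ ♘ ♗ ♕ ♔ ♗ ♘ ♖


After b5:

♜ · ♝ ♛ ♚ ♝ ♞ ♜
♟ · ♟ ♟ ♟ ♟ ♟ ♟
· · · · · · · ·
♞ ♟ · · · · · ·
· ♙ · · · · ♙ ·
· · · · · ♙ · ·
♙ · ♙ ♙ ♙ · · ♙
♖ ♘ ♗ ♕ ♔ ♗ ♘ ♖


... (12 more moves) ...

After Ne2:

♜ · ♝ · ♚ ♝ · ♜
· · ♟ · · ♟ ♟ ♟
♟ · · ♛ · · · ♞
♙ ♟ · ♙ · · · ·
· · · · ♟ · ♙ ·
♗ · · · · ♙ · ·
♙ · ♙ ♙ ♘ · · ♙
♖ ♘ · ♕ ♔ ♗ · ♖


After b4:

♜ · ♝ · ♚ ♝ · ♜
· · ♟ · · ♟ ♟ ♟
♟ · · ♛ · · · ♞
♙ · · ♙ · · · ·
· ♟ · · ♟ · ♙ ·
♗ · · · · ♙ · ·
♙ · ♙ ♙ ♘ · · ♙
♖ ♘ · ♕ ♔ ♗ · ♖



  a b c d e f g h
  ─────────────────
8│♜ · ♝ · ♚ ♝ · ♜│8
7│· · ♟ · · ♟ ♟ ♟│7
6│♟ · · ♛ · · · ♞│6
5│♙ · · ♙ · · · ·│5
4│· ♟ · · ♟ · ♙ ·│4
3│♗ · · · · ♙ · ·│3
2│♙ · ♙ ♙ ♘ · · ♙│2
1│♖ ♘ · ♕ ♔ ♗ · ♖│1
  ─────────────────
  a b c d e f g h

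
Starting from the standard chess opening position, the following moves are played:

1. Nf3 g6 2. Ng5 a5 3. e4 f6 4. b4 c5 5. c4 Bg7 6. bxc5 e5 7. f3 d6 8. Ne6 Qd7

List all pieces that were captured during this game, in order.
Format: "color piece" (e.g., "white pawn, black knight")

Tracking captures:
  bxc5: captured black pawn

black pawn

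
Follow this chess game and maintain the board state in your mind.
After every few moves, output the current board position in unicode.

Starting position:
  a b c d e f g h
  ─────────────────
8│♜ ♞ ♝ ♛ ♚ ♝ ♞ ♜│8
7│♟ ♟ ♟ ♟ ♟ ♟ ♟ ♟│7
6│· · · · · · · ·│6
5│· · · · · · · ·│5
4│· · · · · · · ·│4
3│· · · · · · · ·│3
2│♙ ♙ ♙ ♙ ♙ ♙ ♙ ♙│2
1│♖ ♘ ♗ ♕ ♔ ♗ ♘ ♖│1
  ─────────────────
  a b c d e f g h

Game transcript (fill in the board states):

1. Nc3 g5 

  a b c d e f g h
  ─────────────────
8│♜ ♞ ♝ ♛ ♚ ♝ ♞ ♜│8
7│♟ ♟ ♟ ♟ ♟ ♟ · ♟│7
6│· · · · · · · ·│6
5│· · · · · · ♟ ·│5
4│· · · · · · · ·│4
3│· · ♘ · · · · ·│3
2│♙ ♙ ♙ ♙ ♙ ♙ ♙ ♙│2
1│♖ · ♗ ♕ ♔ ♗ ♘ ♖│1
  ─────────────────
  a b c d e f g h

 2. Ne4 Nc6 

  a b c d e f g h
  ─────────────────
8│♜ · ♝ ♛ ♚ ♝ ♞ ♜│8
7│♟ ♟ ♟ ♟ ♟ ♟ · ♟│7
6│· · ♞ · · · · ·│6
5│· · · · · · ♟ ·│5
4│· · · · ♘ · · ·│4
3│· · · · · · · ·│3
2│♙ ♙ ♙ ♙ ♙ ♙ ♙ ♙│2
1│♖ · ♗ ♕ ♔ ♗ ♘ ♖│1
  ─────────────────
  a b c d e f g h

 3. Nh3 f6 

  a b c d e f g h
  ─────────────────
8│♜ · ♝ ♛ ♚ ♝ ♞ ♜│8
7│♟ ♟ ♟ ♟ ♟ · · ♟│7
6│· · ♞ · · ♟ · ·│6
5│· · · · · · ♟ ·│5
4│· · · · ♘ · · ·│4
3│· · · · · · · ♘│3
2│♙ ♙ ♙ ♙ ♙ ♙ ♙ ♙│2
1│♖ · ♗ ♕ ♔ ♗ · ♖│1
  ─────────────────
  a b c d e f g h

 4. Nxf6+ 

  a b c d e f g h
  ─────────────────
8│♜ · ♝ ♛ ♚ ♝ ♞ ♜│8
7│♟ ♟ ♟ ♟ ♟ · · ♟│7
6│· · ♞ · · ♘ · ·│6
5│· · · · · · ♟ ·│5
4│· · · · · · · ·│4
3│· · · · · · · ♘│3
2│♙ ♙ ♙ ♙ ♙ ♙ ♙ ♙│2
1│♖ · ♗ ♕ ♔ ♗ · ♖│1
  ─────────────────
  a b c d e f g h


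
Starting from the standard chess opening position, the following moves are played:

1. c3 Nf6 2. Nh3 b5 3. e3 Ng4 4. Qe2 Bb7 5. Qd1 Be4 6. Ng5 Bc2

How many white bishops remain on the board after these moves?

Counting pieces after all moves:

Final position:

  a b c d e f g h
  ─────────────────
8│♜ ♞ · ♛ ♚ ♝ · ♜│8
7│♟ · ♟ ♟ ♟ ♟ ♟ ♟│7
6│· · · · · · · ·│6
5│· ♟ · · · · ♘ ·│5
4│· · · · · · ♞ ·│4
3│· · ♙ · ♙ · · ·│3
2│♙ ♙ ♝ ♙ · ♙ ♙ ♙│2
1│♖ ♘ ♗ ♕ ♔ ♗ · ♖│1
  ─────────────────
  a b c d e f g h


2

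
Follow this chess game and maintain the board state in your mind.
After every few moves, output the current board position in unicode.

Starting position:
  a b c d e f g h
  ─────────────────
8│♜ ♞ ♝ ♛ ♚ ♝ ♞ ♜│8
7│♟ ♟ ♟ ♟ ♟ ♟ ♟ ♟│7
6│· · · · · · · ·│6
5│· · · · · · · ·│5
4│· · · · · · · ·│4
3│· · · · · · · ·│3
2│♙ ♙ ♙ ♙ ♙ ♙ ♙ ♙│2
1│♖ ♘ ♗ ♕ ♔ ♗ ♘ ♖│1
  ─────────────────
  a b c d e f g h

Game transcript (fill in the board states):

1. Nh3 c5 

  a b c d e f g h
  ─────────────────
8│♜ ♞ ♝ ♛ ♚ ♝ ♞ ♜│8
7│♟ ♟ · ♟ ♟ ♟ ♟ ♟│7
6│· · · · · · · ·│6
5│· · ♟ · · · · ·│5
4│· · · · · · · ·│4
3│· · · · · · · ♘│3
2│♙ ♙ ♙ ♙ ♙ ♙ ♙ ♙│2
1│♖ ♘ ♗ ♕ ♔ ♗ · ♖│1
  ─────────────────
  a b c d e f g h

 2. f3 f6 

  a b c d e f g h
  ─────────────────
8│♜ ♞ ♝ ♛ ♚ ♝ ♞ ♜│8
7│♟ ♟ · ♟ ♟ · ♟ ♟│7
6│· · · · · ♟ · ·│6
5│· · ♟ · · · · ·│5
4│· · · · · · · ·│4
3│· · · · · ♙ · ♘│3
2│♙ ♙ ♙ ♙ ♙ · ♙ ♙│2
1│♖ ♘ ♗ ♕ ♔ ♗ · ♖│1
  ─────────────────
  a b c d e f g h

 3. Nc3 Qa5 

  a b c d e f g h
  ─────────────────
8│♜ ♞ ♝ · ♚ ♝ ♞ ♜│8
7│♟ ♟ · ♟ ♟ · ♟ ♟│7
6│· · · · · ♟ · ·│6
5│♛ · ♟ · · · · ·│5
4│· · · · · · · ·│4
3│· · ♘ · · ♙ · ♘│3
2│♙ ♙ ♙ ♙ ♙ · ♙ ♙│2
1│♖ · ♗ ♕ ♔ ♗ · ♖│1
  ─────────────────
  a b c d e f g h

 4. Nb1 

  a b c d e f g h
  ─────────────────
8│♜ ♞ ♝ · ♚ ♝ ♞ ♜│8
7│♟ ♟ · ♟ ♟ · ♟ ♟│7
6│· · · · · ♟ · ·│6
5│♛ · ♟ · · · · ·│5
4│· · · · · · · ·│4
3│· · · · · ♙ · ♘│3
2│♙ ♙ ♙ ♙ ♙ · ♙ ♙│2
1│♖ ♘ ♗ ♕ ♔ ♗ · ♖│1
  ─────────────────
  a b c d e f g h


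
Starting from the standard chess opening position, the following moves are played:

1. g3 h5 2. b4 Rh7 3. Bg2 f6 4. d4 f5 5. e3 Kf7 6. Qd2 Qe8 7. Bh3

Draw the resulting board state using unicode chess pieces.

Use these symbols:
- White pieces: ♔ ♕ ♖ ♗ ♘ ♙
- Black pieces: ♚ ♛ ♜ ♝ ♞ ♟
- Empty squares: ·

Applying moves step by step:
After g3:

♜ ♞ ♝ ♛ ♚ ♝ ♞ ♜
♟ ♟ ♟ ♟ ♟ ♟ ♟ ♟
· · · · · · · ·
· · · · · · · ·
· · · · · · · ·
· · · · · · ♙ ·
♙ ♙ ♙ ♙ ♙ ♙ · ♙
♖ ♘ ♗ ♕ ♔ ♗ ♘ ♖


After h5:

♜ ♞ ♝ ♛ ♚ ♝ ♞ ♜
♟ ♟ ♟ ♟ ♟ ♟ ♟ ·
· · · · · · · ·
· · · · · · · ♟
· · · · · · · ·
· · · · · · ♙ ·
♙ ♙ ♙ ♙ ♙ ♙ · ♙
♖ ♘ ♗ ♕ ♔ ♗ ♘ ♖


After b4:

♜ ♞ ♝ ♛ ♚ ♝ ♞ ♜
♟ ♟ ♟ ♟ ♟ ♟ ♟ ·
· · · · · · · ·
· · · · · · · ♟
· ♙ · · · · · ·
· · · · · · ♙ ·
♙ · ♙ ♙ ♙ ♙ · ♙
♖ ♘ ♗ ♕ ♔ ♗ ♘ ♖


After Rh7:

♜ ♞ ♝ ♛ ♚ ♝ ♞ ·
♟ ♟ ♟ ♟ ♟ ♟ ♟ ♜
· · · · · · · ·
· · · · · · · ♟
· ♙ · · · · · ·
· · · · · · ♙ ·
♙ · ♙ ♙ ♙ ♙ · ♙
♖ ♘ ♗ ♕ ♔ ♗ ♘ ♖


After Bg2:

♜ ♞ ♝ ♛ ♚ ♝ ♞ ·
♟ ♟ ♟ ♟ ♟ ♟ ♟ ♜
· · · · · · · ·
· · · · · · · ♟
· ♙ · · · · · ·
· · · · · · ♙ ·
♙ · ♙ ♙ ♙ ♙ ♗ ♙
♖ ♘ ♗ ♕ ♔ · ♘ ♖


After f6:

♜ ♞ ♝ ♛ ♚ ♝ ♞ ·
♟ ♟ ♟ ♟ ♟ · ♟ ♜
· · · · · ♟ · ·
· · · · · · · ♟
· ♙ · · · · · ·
· · · · · · ♙ ·
♙ · ♙ ♙ ♙ ♙ ♗ ♙
♖ ♘ ♗ ♕ ♔ · ♘ ♖


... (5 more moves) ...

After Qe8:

♜ ♞ ♝ · ♛ ♝ ♞ ·
♟ ♟ ♟ ♟ ♟ ♚ ♟ ♜
· · · · · · · ·
· · · · · ♟ · ♟
· ♙ · ♙ · · · ·
· · · · ♙ · ♙ ·
♙ · ♙ ♕ · ♙ ♗ ♙
♖ ♘ ♗ · ♔ · ♘ ♖


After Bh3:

♜ ♞ ♝ · ♛ ♝ ♞ ·
♟ ♟ ♟ ♟ ♟ ♚ ♟ ♜
· · · · · · · ·
· · · · · ♟ · ♟
· ♙ · ♙ · · · ·
· · · · ♙ · ♙ ♗
♙ · ♙ ♕ · ♙ · ♙
♖ ♘ ♗ · ♔ · ♘ ♖



  a b c d e f g h
  ─────────────────
8│♜ ♞ ♝ · ♛ ♝ ♞ ·│8
7│♟ ♟ ♟ ♟ ♟ ♚ ♟ ♜│7
6│· · · · · · · ·│6
5│· · · · · ♟ · ♟│5
4│· ♙ · ♙ · · · ·│4
3│· · · · ♙ · ♙ ♗│3
2│♙ · ♙ ♕ · ♙ · ♙│2
1│♖ ♘ ♗ · ♔ · ♘ ♖│1
  ─────────────────
  a b c d e f g h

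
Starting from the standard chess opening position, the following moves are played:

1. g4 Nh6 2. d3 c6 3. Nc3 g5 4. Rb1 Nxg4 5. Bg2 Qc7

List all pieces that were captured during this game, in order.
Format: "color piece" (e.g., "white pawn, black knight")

Tracking captures:
  Nxg4: captured white pawn

white pawn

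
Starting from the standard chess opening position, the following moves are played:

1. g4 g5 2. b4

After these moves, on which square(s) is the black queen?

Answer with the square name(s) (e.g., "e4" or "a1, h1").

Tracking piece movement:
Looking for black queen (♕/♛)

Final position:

  a b c d e f g h
  ─────────────────
8│♜ ♞ ♝ ♛ ♚ ♝ ♞ ♜│8
7│♟ ♟ ♟ ♟ ♟ ♟ · ♟│7
6│· · · · · · · ·│6
5│· · · · · · ♟ ·│5
4│· ♙ · · · · ♙ ·│4
3│· · · · · · · ·│3
2│♙ · ♙ ♙ ♙ ♙ · ♙│2
1│♖ ♘ ♗ ♕ ♔ ♗ ♘ ♖│1
  ─────────────────
  a b c d e f g h


d8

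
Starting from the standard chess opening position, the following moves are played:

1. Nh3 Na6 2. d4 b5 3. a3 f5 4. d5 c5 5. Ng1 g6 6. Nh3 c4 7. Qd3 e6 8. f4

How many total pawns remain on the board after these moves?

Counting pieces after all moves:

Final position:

  a b c d e f g h
  ─────────────────
8│♜ · ♝ ♛ ♚ ♝ ♞ ♜│8
7│♟ · · ♟ · · · ♟│7
6│♞ · · · ♟ · ♟ ·│6
5│· ♟ · ♙ · ♟ · ·│5
4│· · ♟ · · ♙ · ·│4
3│♙ · · ♕ · · · ♘│3
2│· ♙ ♙ · ♙ · ♙ ♙│2
1│♖ ♘ ♗ · ♔ ♗ · ♖│1
  ─────────────────
  a b c d e f g h


16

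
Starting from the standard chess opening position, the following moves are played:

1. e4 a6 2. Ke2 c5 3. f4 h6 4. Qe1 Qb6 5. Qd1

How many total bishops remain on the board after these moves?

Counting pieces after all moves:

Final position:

  a b c d e f g h
  ─────────────────
8│♜ ♞ ♝ · ♚ ♝ ♞ ♜│8
7│· ♟ · ♟ ♟ ♟ ♟ ·│7
6│♟ ♛ · · · · · ♟│6
5│· · ♟ · · · · ·│5
4│· · · · ♙ ♙ · ·│4
3│· · · · · · · ·│3
2│♙ ♙ ♙ ♙ ♔ · ♙ ♙│2
1│♖ ♘ ♗ ♕ · ♗ ♘ ♖│1
  ─────────────────
  a b c d e f g h


4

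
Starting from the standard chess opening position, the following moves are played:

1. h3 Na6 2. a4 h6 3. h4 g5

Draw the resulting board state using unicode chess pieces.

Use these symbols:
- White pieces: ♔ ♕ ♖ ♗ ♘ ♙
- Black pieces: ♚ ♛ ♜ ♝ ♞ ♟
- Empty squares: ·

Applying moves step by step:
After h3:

♜ ♞ ♝ ♛ ♚ ♝ ♞ ♜
♟ ♟ ♟ ♟ ♟ ♟ ♟ ♟
· · · · · · · ·
· · · · · · · ·
· · · · · · · ·
· · · · · · · ♙
♙ ♙ ♙ ♙ ♙ ♙ ♙ ·
♖ ♘ ♗ ♕ ♔ ♗ ♘ ♖


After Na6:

♜ · ♝ ♛ ♚ ♝ ♞ ♜
♟ ♟ ♟ ♟ ♟ ♟ ♟ ♟
♞ · · · · · · ·
· · · · · · · ·
· · · · · · · ·
· · · · · · · ♙
♙ ♙ ♙ ♙ ♙ ♙ ♙ ·
♖ ♘ ♗ ♕ ♔ ♗ ♘ ♖


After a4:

♜ · ♝ ♛ ♚ ♝ ♞ ♜
♟ ♟ ♟ ♟ ♟ ♟ ♟ ♟
♞ · · · · · · ·
· · · · · · · ·
♙ · · · · · · ·
· · · · · · · ♙
· ♙ ♙ ♙ ♙ ♙ ♙ ·
♖ ♘ ♗ ♕ ♔ ♗ ♘ ♖


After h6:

♜ · ♝ ♛ ♚ ♝ ♞ ♜
♟ ♟ ♟ ♟ ♟ ♟ ♟ ·
♞ · · · · · · ♟
· · · · · · · ·
♙ · · · · · · ·
· · · · · · · ♙
· ♙ ♙ ♙ ♙ ♙ ♙ ·
♖ ♘ ♗ ♕ ♔ ♗ ♘ ♖


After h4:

♜ · ♝ ♛ ♚ ♝ ♞ ♜
♟ ♟ ♟ ♟ ♟ ♟ ♟ ·
♞ · · · · · · ♟
· · · · · · · ·
♙ · · · · · · ♙
· · · · · · · ·
· ♙ ♙ ♙ ♙ ♙ ♙ ·
♖ ♘ ♗ ♕ ♔ ♗ ♘ ♖


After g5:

♜ · ♝ ♛ ♚ ♝ ♞ ♜
♟ ♟ ♟ ♟ ♟ ♟ · ·
♞ · · · · · · ♟
· · · · · · ♟ ·
♙ · · · · · · ♙
· · · · · · · ·
· ♙ ♙ ♙ ♙ ♙ ♙ ·
♖ ♘ ♗ ♕ ♔ ♗ ♘ ♖



  a b c d e f g h
  ─────────────────
8│♜ · ♝ ♛ ♚ ♝ ♞ ♜│8
7│♟ ♟ ♟ ♟ ♟ ♟ · ·│7
6│♞ · · · · · · ♟│6
5│· · · · · · ♟ ·│5
4│♙ · · · · · · ♙│4
3│· · · · · · · ·│3
2│· ♙ ♙ ♙ ♙ ♙ ♙ ·│2
1│♖ ♘ ♗ ♕ ♔ ♗ ♘ ♖│1
  ─────────────────
  a b c d e f g h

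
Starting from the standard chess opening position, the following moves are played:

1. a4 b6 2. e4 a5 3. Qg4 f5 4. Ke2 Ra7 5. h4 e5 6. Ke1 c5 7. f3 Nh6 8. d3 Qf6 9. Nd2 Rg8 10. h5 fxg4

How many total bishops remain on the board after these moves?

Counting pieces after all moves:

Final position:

  a b c d e f g h
  ─────────────────
8│· ♞ ♝ · ♚ ♝ ♜ ·│8
7│♜ · · ♟ · · ♟ ♟│7
6│· ♟ · · · ♛ · ♞│6
5│♟ · ♟ · ♟ · · ♙│5
4│♙ · · · ♙ · ♟ ·│4
3│· · · ♙ · ♙ · ·│3
2│· ♙ ♙ ♘ · · ♙ ·│2
1│♖ · ♗ · ♔ ♗ ♘ ♖│1
  ─────────────────
  a b c d e f g h


4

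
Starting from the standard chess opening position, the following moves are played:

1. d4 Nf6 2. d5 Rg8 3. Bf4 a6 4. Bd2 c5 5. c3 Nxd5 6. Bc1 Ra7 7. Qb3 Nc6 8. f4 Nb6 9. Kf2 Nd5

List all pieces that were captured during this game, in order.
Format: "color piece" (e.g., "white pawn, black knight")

Tracking captures:
  Nxd5: captured white pawn

white pawn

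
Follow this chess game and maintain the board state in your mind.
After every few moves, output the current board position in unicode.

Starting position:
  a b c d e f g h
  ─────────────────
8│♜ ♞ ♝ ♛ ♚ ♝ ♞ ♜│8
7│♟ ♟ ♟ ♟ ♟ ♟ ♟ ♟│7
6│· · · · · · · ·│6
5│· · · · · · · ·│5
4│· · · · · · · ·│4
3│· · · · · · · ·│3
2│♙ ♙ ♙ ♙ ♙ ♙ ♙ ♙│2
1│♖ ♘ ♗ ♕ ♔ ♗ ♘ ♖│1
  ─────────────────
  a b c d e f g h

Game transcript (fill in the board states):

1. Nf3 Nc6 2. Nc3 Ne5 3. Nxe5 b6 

  a b c d e f g h
  ─────────────────
8│♜ · ♝ ♛ ♚ ♝ ♞ ♜│8
7│♟ · ♟ ♟ ♟ ♟ ♟ ♟│7
6│· ♟ · · · · · ·│6
5│· · · · ♘ · · ·│5
4│· · · · · · · ·│4
3│· · ♘ · · · · ·│3
2│♙ ♙ ♙ ♙ ♙ ♙ ♙ ♙│2
1│♖ · ♗ ♕ ♔ ♗ · ♖│1
  ─────────────────
  a b c d e f g h

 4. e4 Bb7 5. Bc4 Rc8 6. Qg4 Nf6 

  a b c d e f g h
  ─────────────────
8│· · ♜ ♛ ♚ ♝ · ♜│8
7│♟ ♝ ♟ ♟ ♟ ♟ ♟ ♟│7
6│· ♟ · · · ♞ · ·│6
5│· · · · ♘ · · ·│5
4│· · ♗ · ♙ · ♕ ·│4
3│· · ♘ · · · · ·│3
2│♙ ♙ ♙ ♙ · ♙ ♙ ♙│2
1│♖ · ♗ · ♔ · · ♖│1
  ─────────────────
  a b c d e f g h

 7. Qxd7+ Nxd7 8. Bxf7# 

  a b c d e f g h
  ─────────────────
8│· · ♜ ♛ ♚ ♝ · ♜│8
7│♟ ♝ ♟ ♞ ♟ ♗ ♟ ♟│7
6│· ♟ · · · · · ·│6
5│· · · · ♘ · · ·│5
4│· · · · ♙ · · ·│4
3│· · ♘ · · · · ·│3
2│♙ ♙ ♙ ♙ · ♙ ♙ ♙│2
1│♖ · ♗ · ♔ · · ♖│1
  ─────────────────
  a b c d e f g h


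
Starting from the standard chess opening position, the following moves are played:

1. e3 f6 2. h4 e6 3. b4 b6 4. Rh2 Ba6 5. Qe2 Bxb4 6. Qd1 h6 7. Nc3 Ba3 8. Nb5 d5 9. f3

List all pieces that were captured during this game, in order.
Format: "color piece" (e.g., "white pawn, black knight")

Tracking captures:
  Bxb4: captured white pawn

white pawn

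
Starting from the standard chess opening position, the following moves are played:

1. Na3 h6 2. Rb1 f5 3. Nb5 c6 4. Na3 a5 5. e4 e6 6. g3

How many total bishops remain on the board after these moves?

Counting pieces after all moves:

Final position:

  a b c d e f g h
  ─────────────────
8│♜ ♞ ♝ ♛ ♚ ♝ ♞ ♜│8
7│· ♟ · ♟ · · ♟ ·│7
6│· · ♟ · ♟ · · ♟│6
5│♟ · · · · ♟ · ·│5
4│· · · · ♙ · · ·│4
3│♘ · · · · · ♙ ·│3
2│♙ ♙ ♙ ♙ · ♙ · ♙│2
1│· ♖ ♗ ♕ ♔ ♗ ♘ ♖│1
  ─────────────────
  a b c d e f g h


4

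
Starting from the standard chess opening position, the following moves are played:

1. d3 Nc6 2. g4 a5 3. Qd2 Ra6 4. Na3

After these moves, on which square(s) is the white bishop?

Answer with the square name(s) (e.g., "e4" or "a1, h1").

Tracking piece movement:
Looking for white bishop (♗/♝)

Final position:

  a b c d e f g h
  ─────────────────
8│· · ♝ ♛ ♚ ♝ ♞ ♜│8
7│· ♟ ♟ ♟ ♟ ♟ ♟ ♟│7
6│♜ · ♞ · · · · ·│6
5│♟ · · · · · · ·│5
4│· · · · · · ♙ ·│4
3│♘ · · ♙ · · · ·│3
2│♙ ♙ ♙ ♕ ♙ ♙ · ♙│2
1│♖ · ♗ · ♔ ♗ ♘ ♖│1
  ─────────────────
  a b c d e f g h


c1, f1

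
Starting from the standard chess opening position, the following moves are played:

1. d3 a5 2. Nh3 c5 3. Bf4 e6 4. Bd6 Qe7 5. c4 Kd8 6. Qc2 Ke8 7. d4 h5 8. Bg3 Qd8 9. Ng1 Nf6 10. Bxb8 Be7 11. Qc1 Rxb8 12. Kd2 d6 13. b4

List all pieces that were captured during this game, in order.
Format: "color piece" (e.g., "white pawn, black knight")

Tracking captures:
  Bxb8: captured black knight
  Rxb8: captured white bishop

black knight, white bishop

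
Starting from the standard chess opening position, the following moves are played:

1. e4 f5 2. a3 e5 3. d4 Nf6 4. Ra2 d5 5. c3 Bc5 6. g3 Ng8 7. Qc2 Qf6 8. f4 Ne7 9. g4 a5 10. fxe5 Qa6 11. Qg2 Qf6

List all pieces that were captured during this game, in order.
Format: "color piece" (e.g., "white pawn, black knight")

Tracking captures:
  fxe5: captured black pawn

black pawn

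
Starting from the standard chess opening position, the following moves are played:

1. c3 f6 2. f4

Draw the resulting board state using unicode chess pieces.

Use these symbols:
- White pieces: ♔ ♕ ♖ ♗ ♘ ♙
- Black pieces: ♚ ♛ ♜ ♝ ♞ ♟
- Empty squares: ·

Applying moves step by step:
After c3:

♜ ♞ ♝ ♛ ♚ ♝ ♞ ♜
♟ ♟ ♟ ♟ ♟ ♟ ♟ ♟
· · · · · · · ·
· · · · · · · ·
· · · · · · · ·
· · ♙ · · · · ·
♙ ♙ · ♙ ♙ ♙ ♙ ♙
♖ ♘ ♗ ♕ ♔ ♗ ♘ ♖


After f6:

♜ ♞ ♝ ♛ ♚ ♝ ♞ ♜
♟ ♟ ♟ ♟ ♟ · ♟ ♟
· · · · · ♟ · ·
· · · · · · · ·
· · · · · · · ·
· · ♙ · · · · ·
♙ ♙ · ♙ ♙ ♙ ♙ ♙
♖ ♘ ♗ ♕ ♔ ♗ ♘ ♖


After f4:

♜ ♞ ♝ ♛ ♚ ♝ ♞ ♜
♟ ♟ ♟ ♟ ♟ · ♟ ♟
· · · · · ♟ · ·
· · · · · · · ·
· · · · · ♙ · ·
· · ♙ · · · · ·
♙ ♙ · ♙ ♙ · ♙ ♙
♖ ♘ ♗ ♕ ♔ ♗ ♘ ♖



  a b c d e f g h
  ─────────────────
8│♜ ♞ ♝ ♛ ♚ ♝ ♞ ♜│8
7│♟ ♟ ♟ ♟ ♟ · ♟ ♟│7
6│· · · · · ♟ · ·│6
5│· · · · · · · ·│5
4│· · · · · ♙ · ·│4
3│· · ♙ · · · · ·│3
2│♙ ♙ · ♙ ♙ · ♙ ♙│2
1│♖ ♘ ♗ ♕ ♔ ♗ ♘ ♖│1
  ─────────────────
  a b c d e f g h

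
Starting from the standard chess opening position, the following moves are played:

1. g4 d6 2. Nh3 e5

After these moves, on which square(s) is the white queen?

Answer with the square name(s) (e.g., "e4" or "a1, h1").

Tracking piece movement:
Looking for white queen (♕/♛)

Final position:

  a b c d e f g h
  ─────────────────
8│♜ ♞ ♝ ♛ ♚ ♝ ♞ ♜│8
7│♟ ♟ ♟ · · ♟ ♟ ♟│7
6│· · · ♟ · · · ·│6
5│· · · · ♟ · · ·│5
4│· · · · · · ♙ ·│4
3│· · · · · · · ♘│3
2│♙ ♙ ♙ ♙ ♙ ♙ · ♙│2
1│♖ ♘ ♗ ♕ ♔ ♗ · ♖│1
  ─────────────────
  a b c d e f g h


d1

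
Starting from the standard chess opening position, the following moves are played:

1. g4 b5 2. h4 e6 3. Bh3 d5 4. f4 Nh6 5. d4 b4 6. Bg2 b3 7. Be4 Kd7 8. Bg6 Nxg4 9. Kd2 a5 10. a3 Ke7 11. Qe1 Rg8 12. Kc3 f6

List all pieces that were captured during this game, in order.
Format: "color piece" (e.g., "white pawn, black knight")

Tracking captures:
  Nxg4: captured white pawn

white pawn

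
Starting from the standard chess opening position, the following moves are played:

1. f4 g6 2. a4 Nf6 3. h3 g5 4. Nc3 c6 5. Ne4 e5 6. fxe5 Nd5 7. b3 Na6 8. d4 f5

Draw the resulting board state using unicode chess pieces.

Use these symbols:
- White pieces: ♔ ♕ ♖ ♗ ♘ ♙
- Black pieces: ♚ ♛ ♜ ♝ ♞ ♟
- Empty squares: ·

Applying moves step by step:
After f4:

♜ ♞ ♝ ♛ ♚ ♝ ♞ ♜
♟ ♟ ♟ ♟ ♟ ♟ ♟ ♟
· · · · · · · ·
· · · · · · · ·
· · · · · ♙ · ·
· · · · · · · ·
♙ ♙ ♙ ♙ ♙ · ♙ ♙
♖ ♘ ♗ ♕ ♔ ♗ ♘ ♖


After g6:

♜ ♞ ♝ ♛ ♚ ♝ ♞ ♜
♟ ♟ ♟ ♟ ♟ ♟ · ♟
· · · · · · ♟ ·
· · · · · · · ·
· · · · · ♙ · ·
· · · · · · · ·
♙ ♙ ♙ ♙ ♙ · ♙ ♙
♖ ♘ ♗ ♕ ♔ ♗ ♘ ♖


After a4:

♜ ♞ ♝ ♛ ♚ ♝ ♞ ♜
♟ ♟ ♟ ♟ ♟ ♟ · ♟
· · · · · · ♟ ·
· · · · · · · ·
♙ · · · · ♙ · ·
· · · · · · · ·
· ♙ ♙ ♙ ♙ · ♙ ♙
♖ ♘ ♗ ♕ ♔ ♗ ♘ ♖


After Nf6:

♜ ♞ ♝ ♛ ♚ ♝ · ♜
♟ ♟ ♟ ♟ ♟ ♟ · ♟
· · · · · ♞ ♟ ·
· · · · · · · ·
♙ · · · · ♙ · ·
· · · · · · · ·
· ♙ ♙ ♙ ♙ · ♙ ♙
♖ ♘ ♗ ♕ ♔ ♗ ♘ ♖


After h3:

♜ ♞ ♝ ♛ ♚ ♝ · ♜
♟ ♟ ♟ ♟ ♟ ♟ · ♟
· · · · · ♞ ♟ ·
· · · · · · · ·
♙ · · · · ♙ · ·
· · · · · · · ♙
· ♙ ♙ ♙ ♙ · ♙ ·
♖ ♘ ♗ ♕ ♔ ♗ ♘ ♖


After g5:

♜ ♞ ♝ ♛ ♚ ♝ · ♜
♟ ♟ ♟ ♟ ♟ ♟ · ♟
· · · · · ♞ · ·
· · · · · · ♟ ·
♙ · · · · ♙ · ·
· · · · · · · ♙
· ♙ ♙ ♙ ♙ · ♙ ·
♖ ♘ ♗ ♕ ♔ ♗ ♘ ♖


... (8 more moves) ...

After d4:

♜ · ♝ ♛ ♚ ♝ · ♜
♟ ♟ · ♟ · ♟ · ♟
♞ · ♟ · · · · ·
· · · ♞ ♙ · ♟ ·
♙ · · ♙ ♘ · · ·
· ♙ · · · · · ♙
· · ♙ · ♙ · ♙ ·
♖ · ♗ ♕ ♔ ♗ ♘ ♖


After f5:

♜ · ♝ ♛ ♚ ♝ · ♜
♟ ♟ · ♟ · · · ♟
♞ · ♟ · · · · ·
· · · ♞ ♙ ♟ ♟ ·
♙ · · ♙ ♘ · · ·
· ♙ · · · · · ♙
· · ♙ · ♙ · ♙ ·
♖ · ♗ ♕ ♔ ♗ ♘ ♖



  a b c d e f g h
  ─────────────────
8│♜ · ♝ ♛ ♚ ♝ · ♜│8
7│♟ ♟ · ♟ · · · ♟│7
6│♞ · ♟ · · · · ·│6
5│· · · ♞ ♙ ♟ ♟ ·│5
4│♙ · · ♙ ♘ · · ·│4
3│· ♙ · · · · · ♙│3
2│· · ♙ · ♙ · ♙ ·│2
1│♖ · ♗ ♕ ♔ ♗ ♘ ♖│1
  ─────────────────
  a b c d e f g h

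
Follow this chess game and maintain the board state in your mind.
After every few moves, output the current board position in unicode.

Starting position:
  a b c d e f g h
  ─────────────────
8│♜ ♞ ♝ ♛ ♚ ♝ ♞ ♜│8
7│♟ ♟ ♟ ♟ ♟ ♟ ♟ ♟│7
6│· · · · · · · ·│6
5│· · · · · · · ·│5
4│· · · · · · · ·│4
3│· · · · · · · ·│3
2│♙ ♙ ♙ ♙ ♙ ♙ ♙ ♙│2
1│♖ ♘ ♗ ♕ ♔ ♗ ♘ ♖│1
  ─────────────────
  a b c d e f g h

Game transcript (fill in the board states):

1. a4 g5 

  a b c d e f g h
  ─────────────────
8│♜ ♞ ♝ ♛ ♚ ♝ ♞ ♜│8
7│♟ ♟ ♟ ♟ ♟ ♟ · ♟│7
6│· · · · · · · ·│6
5│· · · · · · ♟ ·│5
4│♙ · · · · · · ·│4
3│· · · · · · · ·│3
2│· ♙ ♙ ♙ ♙ ♙ ♙ ♙│2
1│♖ ♘ ♗ ♕ ♔ ♗ ♘ ♖│1
  ─────────────────
  a b c d e f g h

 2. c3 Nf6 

  a b c d e f g h
  ─────────────────
8│♜ ♞ ♝ ♛ ♚ ♝ · ♜│8
7│♟ ♟ ♟ ♟ ♟ ♟ · ♟│7
6│· · · · · ♞ · ·│6
5│· · · · · · ♟ ·│5
4│♙ · · · · · · ·│4
3│· · ♙ · · · · ·│3
2│· ♙ · ♙ ♙ ♙ ♙ ♙│2
1│♖ ♘ ♗ ♕ ♔ ♗ ♘ ♖│1
  ─────────────────
  a b c d e f g h

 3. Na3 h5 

  a b c d e f g h
  ─────────────────
8│♜ ♞ ♝ ♛ ♚ ♝ · ♜│8
7│♟ ♟ ♟ ♟ ♟ ♟ · ·│7
6│· · · · · ♞ · ·│6
5│· · · · · · ♟ ♟│5
4│♙ · · · · · · ·│4
3│♘ · ♙ · · · · ·│3
2│· ♙ · ♙ ♙ ♙ ♙ ♙│2
1│♖ · ♗ ♕ ♔ ♗ ♘ ♖│1
  ─────────────────
  a b c d e f g h

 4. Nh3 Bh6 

  a b c d e f g h
  ─────────────────
8│♜ ♞ ♝ ♛ ♚ · · ♜│8
7│♟ ♟ ♟ ♟ ♟ ♟ · ·│7
6│· · · · · ♞ · ♝│6
5│· · · · · · ♟ ♟│5
4│♙ · · · · · · ·│4
3│♘ · ♙ · · · · ♘│3
2│· ♙ · ♙ ♙ ♙ ♙ ♙│2
1│♖ · ♗ ♕ ♔ ♗ · ♖│1
  ─────────────────
  a b c d e f g h



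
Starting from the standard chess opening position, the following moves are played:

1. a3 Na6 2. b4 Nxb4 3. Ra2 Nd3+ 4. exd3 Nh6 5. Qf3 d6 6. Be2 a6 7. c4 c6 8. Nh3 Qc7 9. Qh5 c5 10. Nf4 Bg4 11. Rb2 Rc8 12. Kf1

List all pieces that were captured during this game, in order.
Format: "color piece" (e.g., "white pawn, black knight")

Tracking captures:
  Nxb4: captured white pawn
  exd3: captured black knight

white pawn, black knight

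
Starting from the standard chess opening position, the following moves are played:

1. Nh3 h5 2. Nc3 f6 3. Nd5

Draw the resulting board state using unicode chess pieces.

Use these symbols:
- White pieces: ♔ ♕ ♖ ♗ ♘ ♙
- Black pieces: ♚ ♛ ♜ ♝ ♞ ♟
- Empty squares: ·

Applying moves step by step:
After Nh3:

♜ ♞ ♝ ♛ ♚ ♝ ♞ ♜
♟ ♟ ♟ ♟ ♟ ♟ ♟ ♟
· · · · · · · ·
· · · · · · · ·
· · · · · · · ·
· · · · · · · ♘
♙ ♙ ♙ ♙ ♙ ♙ ♙ ♙
♖ ♘ ♗ ♕ ♔ ♗ · ♖


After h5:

♜ ♞ ♝ ♛ ♚ ♝ ♞ ♜
♟ ♟ ♟ ♟ ♟ ♟ ♟ ·
· · · · · · · ·
· · · · · · · ♟
· · · · · · · ·
· · · · · · · ♘
♙ ♙ ♙ ♙ ♙ ♙ ♙ ♙
♖ ♘ ♗ ♕ ♔ ♗ · ♖


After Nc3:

♜ ♞ ♝ ♛ ♚ ♝ ♞ ♜
♟ ♟ ♟ ♟ ♟ ♟ ♟ ·
· · · · · · · ·
· · · · · · · ♟
· · · · · · · ·
· · ♘ · · · · ♘
♙ ♙ ♙ ♙ ♙ ♙ ♙ ♙
♖ · ♗ ♕ ♔ ♗ · ♖


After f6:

♜ ♞ ♝ ♛ ♚ ♝ ♞ ♜
♟ ♟ ♟ ♟ ♟ · ♟ ·
· · · · · ♟ · ·
· · · · · · · ♟
· · · · · · · ·
· · ♘ · · · · ♘
♙ ♙ ♙ ♙ ♙ ♙ ♙ ♙
♖ · ♗ ♕ ♔ ♗ · ♖


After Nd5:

♜ ♞ ♝ ♛ ♚ ♝ ♞ ♜
♟ ♟ ♟ ♟ ♟ · ♟ ·
· · · · · ♟ · ·
· · · ♘ · · · ♟
· · · · · · · ·
· · · · · · · ♘
♙ ♙ ♙ ♙ ♙ ♙ ♙ ♙
♖ · ♗ ♕ ♔ ♗ · ♖



  a b c d e f g h
  ─────────────────
8│♜ ♞ ♝ ♛ ♚ ♝ ♞ ♜│8
7│♟ ♟ ♟ ♟ ♟ · ♟ ·│7
6│· · · · · ♟ · ·│6
5│· · · ♘ · · · ♟│5
4│· · · · · · · ·│4
3│· · · · · · · ♘│3
2│♙ ♙ ♙ ♙ ♙ ♙ ♙ ♙│2
1│♖ · ♗ ♕ ♔ ♗ · ♖│1
  ─────────────────
  a b c d e f g h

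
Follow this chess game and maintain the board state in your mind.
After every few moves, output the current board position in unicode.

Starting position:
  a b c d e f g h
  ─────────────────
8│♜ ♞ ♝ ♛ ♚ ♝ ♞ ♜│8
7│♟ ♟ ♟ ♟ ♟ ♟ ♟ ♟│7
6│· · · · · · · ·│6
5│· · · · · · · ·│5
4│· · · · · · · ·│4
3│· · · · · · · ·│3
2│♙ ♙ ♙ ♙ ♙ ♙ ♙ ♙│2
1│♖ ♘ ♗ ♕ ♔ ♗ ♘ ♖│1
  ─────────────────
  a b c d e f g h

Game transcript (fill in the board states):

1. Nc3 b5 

  a b c d e f g h
  ─────────────────
8│♜ ♞ ♝ ♛ ♚ ♝ ♞ ♜│8
7│♟ · ♟ ♟ ♟ ♟ ♟ ♟│7
6│· · · · · · · ·│6
5│· ♟ · · · · · ·│5
4│· · · · · · · ·│4
3│· · ♘ · · · · ·│3
2│♙ ♙ ♙ ♙ ♙ ♙ ♙ ♙│2
1│♖ · ♗ ♕ ♔ ♗ ♘ ♖│1
  ─────────────────
  a b c d e f g h

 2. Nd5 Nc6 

  a b c d e f g h
  ─────────────────
8│♜ · ♝ ♛ ♚ ♝ ♞ ♜│8
7│♟ · ♟ ♟ ♟ ♟ ♟ ♟│7
6│· · ♞ · · · · ·│6
5│· ♟ · ♘ · · · ·│5
4│· · · · · · · ·│4
3│· · · · · · · ·│3
2│♙ ♙ ♙ ♙ ♙ ♙ ♙ ♙│2
1│♖ · ♗ ♕ ♔ ♗ ♘ ♖│1
  ─────────────────
  a b c d e f g h

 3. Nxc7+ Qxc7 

  a b c d e f g h
  ─────────────────
8│♜ · ♝ · ♚ ♝ ♞ ♜│8
7│♟ · ♛ ♟ ♟ ♟ ♟ ♟│7
6│· · ♞ · · · · ·│6
5│· ♟ · · · · · ·│5
4│· · · · · · · ·│4
3│· · · · · · · ·│3
2│♙ ♙ ♙ ♙ ♙ ♙ ♙ ♙│2
1│♖ · ♗ ♕ ♔ ♗ ♘ ♖│1
  ─────────────────
  a b c d e f g h

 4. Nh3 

  a b c d e f g h
  ─────────────────
8│♜ · ♝ · ♚ ♝ ♞ ♜│8
7│♟ · ♛ ♟ ♟ ♟ ♟ ♟│7
6│· · ♞ · · · · ·│6
5│· ♟ · · · · · ·│5
4│· · · · · · · ·│4
3│· · · · · · · ♘│3
2│♙ ♙ ♙ ♙ ♙ ♙ ♙ ♙│2
1│♖ · ♗ ♕ ♔ ♗ · ♖│1
  ─────────────────
  a b c d e f g h


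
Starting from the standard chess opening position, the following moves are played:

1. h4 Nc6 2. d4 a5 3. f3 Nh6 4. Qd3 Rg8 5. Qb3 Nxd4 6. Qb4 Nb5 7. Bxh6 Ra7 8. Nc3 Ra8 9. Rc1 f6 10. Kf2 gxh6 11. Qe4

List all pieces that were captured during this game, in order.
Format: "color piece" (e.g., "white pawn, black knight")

Tracking captures:
  Nxd4: captured white pawn
  Bxh6: captured black knight
  gxh6: captured white bishop

white pawn, black knight, white bishop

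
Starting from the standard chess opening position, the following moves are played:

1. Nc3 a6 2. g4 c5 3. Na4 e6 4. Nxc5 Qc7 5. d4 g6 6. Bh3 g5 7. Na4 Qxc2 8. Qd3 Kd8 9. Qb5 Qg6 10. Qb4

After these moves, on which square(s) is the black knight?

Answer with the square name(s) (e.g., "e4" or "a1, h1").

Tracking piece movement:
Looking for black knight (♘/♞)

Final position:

  a b c d e f g h
  ─────────────────
8│♜ ♞ ♝ ♚ · ♝ ♞ ♜│8
7│· ♟ · ♟ · ♟ · ♟│7
6│♟ · · · ♟ · ♛ ·│6
5│· · · · · · ♟ ·│5
4│♘ ♕ · ♙ · · ♙ ·│4
3│· · · · · · · ♗│3
2│♙ ♙ · · ♙ ♙ · ♙│2
1│♖ · ♗ · ♔ · ♘ ♖│1
  ─────────────────
  a b c d e f g h


b8, g8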